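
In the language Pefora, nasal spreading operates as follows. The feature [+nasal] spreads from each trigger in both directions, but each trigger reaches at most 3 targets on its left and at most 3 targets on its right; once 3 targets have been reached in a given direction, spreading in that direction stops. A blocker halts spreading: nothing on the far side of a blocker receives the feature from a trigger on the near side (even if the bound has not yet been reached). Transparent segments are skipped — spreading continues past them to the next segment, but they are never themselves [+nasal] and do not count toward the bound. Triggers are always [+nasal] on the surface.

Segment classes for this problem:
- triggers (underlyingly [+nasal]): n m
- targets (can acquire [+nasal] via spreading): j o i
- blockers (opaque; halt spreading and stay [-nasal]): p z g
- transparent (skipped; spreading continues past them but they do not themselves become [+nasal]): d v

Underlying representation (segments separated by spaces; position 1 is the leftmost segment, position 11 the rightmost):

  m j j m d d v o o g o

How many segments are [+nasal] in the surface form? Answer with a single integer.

From /m/ at 1 rightward: 2 /j/ → [+nasal]; 3 /j/ → [+nasal]; 4 /m/ is itself a trigger — this domain ends here.
From /m/ at 1 leftward: word edge.
From /m/ at 4 rightward: 5 /d/ transparent; 6 /d/ transparent; 7 /v/ transparent; 8 /o/ → [+nasal]; 9 /o/ → [+nasal]; 10 /g/ blocks.
From /m/ at 4 leftward: 3 /j/ → [+nasal]; 2 /j/ → [+nasal]; 1 /m/ is itself a trigger — this domain ends here.
Target with no active source: position 11 stays [-nasal].
[+nasal] positions on the surface: 1 2 3 4 8 9.

6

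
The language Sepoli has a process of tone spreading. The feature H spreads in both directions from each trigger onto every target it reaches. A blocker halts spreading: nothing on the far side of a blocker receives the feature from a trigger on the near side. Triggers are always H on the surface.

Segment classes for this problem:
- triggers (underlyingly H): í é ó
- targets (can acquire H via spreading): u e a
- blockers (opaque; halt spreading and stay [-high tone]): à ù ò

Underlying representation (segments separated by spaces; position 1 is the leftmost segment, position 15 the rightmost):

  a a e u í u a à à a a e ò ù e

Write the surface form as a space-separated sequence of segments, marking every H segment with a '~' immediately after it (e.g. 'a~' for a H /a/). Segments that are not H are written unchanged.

a~ a~ e~ u~ í~ u~ a~ à à a a e ò ù e

From /í/ at 5 rightward: 6 /u/ → H; 7 /a/ → H; 8 /à/ blocks.
From /í/ at 5 leftward: 4 /u/ → H; 3 /e/ → H; 2 /a/ → H; 1 /a/ → H; word edge.
Targets with no active source: positions 10 11 12 15 stay [-high tone].
H positions on the surface: 1 2 3 4 5 6 7.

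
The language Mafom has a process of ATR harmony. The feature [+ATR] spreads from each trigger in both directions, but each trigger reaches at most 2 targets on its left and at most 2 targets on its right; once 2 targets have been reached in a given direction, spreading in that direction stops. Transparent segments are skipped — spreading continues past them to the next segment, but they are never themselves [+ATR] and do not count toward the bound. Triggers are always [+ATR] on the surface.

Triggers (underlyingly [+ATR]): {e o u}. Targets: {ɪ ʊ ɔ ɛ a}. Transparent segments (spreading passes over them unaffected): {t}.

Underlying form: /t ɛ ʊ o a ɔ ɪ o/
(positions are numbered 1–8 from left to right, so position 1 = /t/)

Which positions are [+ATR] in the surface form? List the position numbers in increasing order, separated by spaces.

From /o/ at 4 rightward: 5 /a/ → [+ATR]; 6 /ɔ/ → [+ATR]; bound reached.
From /o/ at 4 leftward: 3 /ʊ/ → [+ATR]; 2 /ɛ/ → [+ATR]; bound reached.
From /o/ at 8 rightward: word edge.
From /o/ at 8 leftward: 7 /ɪ/ → [+ATR]; 6 /ɔ/ → [+ATR]; bound reached.

2 3 4 5 6 7 8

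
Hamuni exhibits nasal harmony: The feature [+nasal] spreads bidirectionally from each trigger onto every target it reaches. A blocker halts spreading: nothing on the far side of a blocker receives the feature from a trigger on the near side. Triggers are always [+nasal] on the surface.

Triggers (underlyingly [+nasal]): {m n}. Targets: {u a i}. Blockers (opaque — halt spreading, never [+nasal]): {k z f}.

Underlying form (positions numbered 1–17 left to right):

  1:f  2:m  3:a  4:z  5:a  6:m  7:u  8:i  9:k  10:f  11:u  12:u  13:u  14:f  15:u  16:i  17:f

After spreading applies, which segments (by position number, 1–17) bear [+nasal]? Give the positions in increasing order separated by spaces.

2 3 5 6 7 8

From /m/ at 2 rightward: 3 /a/ → [+nasal]; 4 /z/ blocks.
From /m/ at 2 leftward: 1 /f/ blocks.
From /m/ at 6 rightward: 7 /u/ → [+nasal]; 8 /i/ → [+nasal]; 9 /k/ blocks.
From /m/ at 6 leftward: 5 /a/ → [+nasal]; 4 /z/ blocks.
Targets with no active source: positions 11 12 13 15 16 stay [-nasal].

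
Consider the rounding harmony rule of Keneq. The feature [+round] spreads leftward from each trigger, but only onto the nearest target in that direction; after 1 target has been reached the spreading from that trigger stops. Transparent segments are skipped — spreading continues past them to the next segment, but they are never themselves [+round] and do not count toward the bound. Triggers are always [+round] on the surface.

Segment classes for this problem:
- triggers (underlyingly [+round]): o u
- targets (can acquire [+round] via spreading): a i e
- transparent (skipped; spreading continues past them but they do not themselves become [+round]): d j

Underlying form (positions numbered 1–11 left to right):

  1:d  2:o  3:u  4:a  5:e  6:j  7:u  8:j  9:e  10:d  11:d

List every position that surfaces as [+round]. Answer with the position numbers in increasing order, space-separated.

From /o/ at 2 leftward: 1 /d/ transparent; word edge.
From /u/ at 3 leftward: 2 /o/ is itself a trigger — this domain ends here.
From /u/ at 7 leftward: 6 /j/ transparent; 5 /e/ → [+round]; bound reached.
Targets with no active source: positions 4 9 stay [-round].

2 3 5 7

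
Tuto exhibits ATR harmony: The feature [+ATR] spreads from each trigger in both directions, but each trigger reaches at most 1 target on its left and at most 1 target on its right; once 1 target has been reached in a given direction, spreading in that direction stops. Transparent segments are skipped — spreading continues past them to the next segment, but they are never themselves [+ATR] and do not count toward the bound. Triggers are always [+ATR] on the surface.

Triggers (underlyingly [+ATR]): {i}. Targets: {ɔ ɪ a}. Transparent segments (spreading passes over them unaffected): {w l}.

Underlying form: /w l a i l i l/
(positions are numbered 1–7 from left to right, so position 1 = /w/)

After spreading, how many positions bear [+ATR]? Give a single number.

From /i/ at 4 rightward: 5 /l/ transparent; 6 /i/ is itself a trigger — this domain ends here.
From /i/ at 4 leftward: 3 /a/ → [+ATR]; bound reached.
From /i/ at 6 rightward: 7 /l/ transparent; word edge.
From /i/ at 6 leftward: 5 /l/ transparent; 4 /i/ is itself a trigger — this domain ends here.
[+ATR] positions on the surface: 3 4 6.

3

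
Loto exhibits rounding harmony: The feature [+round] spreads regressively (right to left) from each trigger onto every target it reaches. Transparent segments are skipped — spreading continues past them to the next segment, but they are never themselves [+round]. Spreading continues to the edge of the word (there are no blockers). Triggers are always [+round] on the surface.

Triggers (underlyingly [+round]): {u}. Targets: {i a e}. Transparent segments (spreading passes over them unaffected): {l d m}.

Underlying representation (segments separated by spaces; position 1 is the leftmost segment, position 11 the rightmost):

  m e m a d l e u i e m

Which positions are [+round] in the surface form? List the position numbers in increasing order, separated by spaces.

2 4 7 8

From /u/ at 8 leftward: 7 /e/ → [+round]; 6 /l/ transparent; 5 /d/ transparent; 4 /a/ → [+round]; 3 /m/ transparent; 2 /e/ → [+round]; 1 /m/ transparent; word edge.
Targets with no active source: positions 9 10 stay [-round].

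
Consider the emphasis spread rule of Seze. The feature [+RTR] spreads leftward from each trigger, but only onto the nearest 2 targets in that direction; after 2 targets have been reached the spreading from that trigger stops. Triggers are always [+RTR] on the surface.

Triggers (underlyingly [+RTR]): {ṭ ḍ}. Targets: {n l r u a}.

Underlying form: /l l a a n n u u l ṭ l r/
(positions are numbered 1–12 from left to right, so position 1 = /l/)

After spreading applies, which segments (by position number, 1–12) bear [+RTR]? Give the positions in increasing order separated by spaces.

From /ṭ/ at 10 leftward: 9 /l/ → [+RTR]; 8 /u/ → [+RTR]; bound reached.
Targets with no active source: positions 1 2 3 4 5 6 7 11 12 stay [-emphatic].

8 9 10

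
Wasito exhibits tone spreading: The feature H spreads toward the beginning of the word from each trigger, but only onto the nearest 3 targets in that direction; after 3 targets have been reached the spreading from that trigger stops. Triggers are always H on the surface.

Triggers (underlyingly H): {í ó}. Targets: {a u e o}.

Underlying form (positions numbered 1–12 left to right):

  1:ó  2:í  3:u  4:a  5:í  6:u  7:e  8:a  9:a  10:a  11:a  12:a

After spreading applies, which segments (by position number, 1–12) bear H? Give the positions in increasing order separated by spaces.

From /ó/ at 1 leftward: word edge.
From /í/ at 2 leftward: 1 /ó/ is itself a trigger — this domain ends here.
From /í/ at 5 leftward: 4 /a/ → H; 3 /u/ → H; 2 /í/ is itself a trigger — this domain ends here.
Targets with no active source: positions 6 7 8 9 10 11 12 stay [-high tone].

1 2 3 4 5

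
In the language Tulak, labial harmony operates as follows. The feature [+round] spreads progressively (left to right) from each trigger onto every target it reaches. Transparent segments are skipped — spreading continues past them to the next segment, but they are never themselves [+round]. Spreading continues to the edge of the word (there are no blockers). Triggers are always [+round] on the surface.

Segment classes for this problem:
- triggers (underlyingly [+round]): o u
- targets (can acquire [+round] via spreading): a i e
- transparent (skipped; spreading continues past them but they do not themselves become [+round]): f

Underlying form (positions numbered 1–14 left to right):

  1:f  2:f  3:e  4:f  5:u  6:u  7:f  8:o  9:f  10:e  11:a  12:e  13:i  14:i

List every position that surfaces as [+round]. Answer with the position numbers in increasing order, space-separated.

From /u/ at 5 rightward: 6 /u/ is itself a trigger — this domain ends here.
From /u/ at 6 rightward: 7 /f/ transparent; 8 /o/ is itself a trigger — this domain ends here.
From /o/ at 8 rightward: 9 /f/ transparent; 10 /e/ → [+round]; 11 /a/ → [+round]; 12 /e/ → [+round]; 13 /i/ → [+round]; 14 /i/ → [+round]; word edge.
Target with no active source: position 3 stays [-round].

5 6 8 10 11 12 13 14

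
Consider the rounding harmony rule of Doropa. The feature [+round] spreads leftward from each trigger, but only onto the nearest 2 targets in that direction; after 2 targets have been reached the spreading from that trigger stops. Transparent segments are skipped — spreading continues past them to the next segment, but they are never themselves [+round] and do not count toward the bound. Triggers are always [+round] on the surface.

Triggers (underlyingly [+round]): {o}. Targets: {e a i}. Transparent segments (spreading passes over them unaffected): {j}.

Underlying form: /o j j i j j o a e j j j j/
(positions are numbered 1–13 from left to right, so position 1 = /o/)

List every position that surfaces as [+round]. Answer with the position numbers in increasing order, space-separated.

1 4 7

From /o/ at 1 leftward: word edge.
From /o/ at 7 leftward: 6 /j/ transparent; 5 /j/ transparent; 4 /i/ → [+round]; 3 /j/ transparent; 2 /j/ transparent; 1 /o/ is itself a trigger — this domain ends here.
Targets with no active source: positions 8 9 stay [-round].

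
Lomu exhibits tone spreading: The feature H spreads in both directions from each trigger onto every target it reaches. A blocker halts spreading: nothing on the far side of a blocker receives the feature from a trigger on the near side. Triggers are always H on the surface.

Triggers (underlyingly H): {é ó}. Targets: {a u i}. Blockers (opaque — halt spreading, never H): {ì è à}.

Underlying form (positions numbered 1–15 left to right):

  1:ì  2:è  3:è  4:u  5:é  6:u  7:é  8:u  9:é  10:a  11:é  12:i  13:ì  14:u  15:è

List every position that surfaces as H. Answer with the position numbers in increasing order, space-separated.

4 5 6 7 8 9 10 11 12

From /é/ at 5 rightward: 6 /u/ → H; 7 /é/ is itself a trigger — this domain ends here.
From /é/ at 5 leftward: 4 /u/ → H; 3 /è/ blocks.
From /é/ at 7 rightward: 8 /u/ → H; 9 /é/ is itself a trigger — this domain ends here.
From /é/ at 7 leftward: 6 /u/ → H; 5 /é/ is itself a trigger — this domain ends here.
From /é/ at 9 rightward: 10 /a/ → H; 11 /é/ is itself a trigger — this domain ends here.
From /é/ at 9 leftward: 8 /u/ → H; 7 /é/ is itself a trigger — this domain ends here.
From /é/ at 11 rightward: 12 /i/ → H; 13 /ì/ blocks.
From /é/ at 11 leftward: 10 /a/ → H; 9 /é/ is itself a trigger — this domain ends here.
Target with no active source: position 14 stays [-high tone].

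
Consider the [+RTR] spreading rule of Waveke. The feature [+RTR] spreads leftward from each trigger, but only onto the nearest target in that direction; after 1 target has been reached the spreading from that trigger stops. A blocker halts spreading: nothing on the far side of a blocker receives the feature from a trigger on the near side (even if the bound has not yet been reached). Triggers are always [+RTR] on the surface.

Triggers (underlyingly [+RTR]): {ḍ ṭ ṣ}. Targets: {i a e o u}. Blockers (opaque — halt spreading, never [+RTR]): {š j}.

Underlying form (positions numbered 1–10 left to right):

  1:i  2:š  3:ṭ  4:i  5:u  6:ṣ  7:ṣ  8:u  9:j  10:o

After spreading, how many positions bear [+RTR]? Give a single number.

From /ṭ/ at 3 leftward: 2 /š/ blocks.
From /ṣ/ at 6 leftward: 5 /u/ → [+RTR]; bound reached.
From /ṣ/ at 7 leftward: 6 /ṣ/ is itself a trigger — this domain ends here.
Targets with no active source: positions 1 4 8 10 stay [-emphatic].
[+RTR] positions on the surface: 3 5 6 7.

4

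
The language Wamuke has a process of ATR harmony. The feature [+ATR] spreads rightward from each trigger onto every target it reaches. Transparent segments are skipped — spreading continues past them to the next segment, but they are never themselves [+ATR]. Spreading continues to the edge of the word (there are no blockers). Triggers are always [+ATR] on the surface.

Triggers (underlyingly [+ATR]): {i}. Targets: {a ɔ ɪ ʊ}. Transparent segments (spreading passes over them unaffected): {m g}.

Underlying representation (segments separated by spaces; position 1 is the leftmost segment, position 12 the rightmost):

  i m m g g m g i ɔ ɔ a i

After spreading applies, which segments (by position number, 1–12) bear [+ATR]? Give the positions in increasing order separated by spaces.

From /i/ at 1 rightward: 2 /m/ transparent; 3 /m/ transparent; 4 /g/ transparent; 5 /g/ transparent; 6 /m/ transparent; 7 /g/ transparent; 8 /i/ is itself a trigger — this domain ends here.
From /i/ at 8 rightward: 9 /ɔ/ → [+ATR]; 10 /ɔ/ → [+ATR]; 11 /a/ → [+ATR]; 12 /i/ is itself a trigger — this domain ends here.
From /i/ at 12 rightward: word edge.

1 8 9 10 11 12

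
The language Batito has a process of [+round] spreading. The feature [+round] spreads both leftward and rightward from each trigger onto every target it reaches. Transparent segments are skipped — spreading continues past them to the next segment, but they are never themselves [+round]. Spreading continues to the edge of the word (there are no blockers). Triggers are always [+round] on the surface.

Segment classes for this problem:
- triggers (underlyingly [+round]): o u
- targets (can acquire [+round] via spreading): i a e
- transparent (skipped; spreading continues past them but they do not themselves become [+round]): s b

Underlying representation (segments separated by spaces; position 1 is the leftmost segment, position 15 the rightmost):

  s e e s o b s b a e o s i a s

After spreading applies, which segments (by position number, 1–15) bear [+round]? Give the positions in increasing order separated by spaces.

From /o/ at 5 rightward: 6 /b/ transparent; 7 /s/ transparent; 8 /b/ transparent; 9 /a/ → [+round]; 10 /e/ → [+round]; 11 /o/ is itself a trigger — this domain ends here.
From /o/ at 5 leftward: 4 /s/ transparent; 3 /e/ → [+round]; 2 /e/ → [+round]; 1 /s/ transparent; word edge.
From /o/ at 11 rightward: 12 /s/ transparent; 13 /i/ → [+round]; 14 /a/ → [+round]; 15 /s/ transparent; word edge.
From /o/ at 11 leftward: 10 /e/ → [+round]; 9 /a/ → [+round]; 8 /b/ transparent; 7 /s/ transparent; 6 /b/ transparent; 5 /o/ is itself a trigger — this domain ends here.

2 3 5 9 10 11 13 14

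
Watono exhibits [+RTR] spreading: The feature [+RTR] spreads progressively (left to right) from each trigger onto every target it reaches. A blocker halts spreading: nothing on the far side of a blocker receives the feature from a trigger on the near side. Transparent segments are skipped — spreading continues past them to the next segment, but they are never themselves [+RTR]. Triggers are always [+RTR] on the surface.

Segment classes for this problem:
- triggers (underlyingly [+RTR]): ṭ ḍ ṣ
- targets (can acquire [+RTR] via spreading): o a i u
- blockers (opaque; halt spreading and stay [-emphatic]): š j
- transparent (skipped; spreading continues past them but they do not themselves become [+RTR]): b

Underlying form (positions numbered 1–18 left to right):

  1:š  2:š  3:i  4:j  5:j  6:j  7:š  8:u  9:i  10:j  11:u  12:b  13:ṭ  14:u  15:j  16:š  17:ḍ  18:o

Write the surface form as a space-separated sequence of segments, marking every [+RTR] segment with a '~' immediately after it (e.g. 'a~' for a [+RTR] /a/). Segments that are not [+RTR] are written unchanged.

š š i j j j š u i j u b ṭ~ u~ j š ḍ~ o~

From /ṭ/ at 13 rightward: 14 /u/ → [+RTR]; 15 /j/ blocks.
From /ḍ/ at 17 rightward: 18 /o/ → [+RTR]; word edge.
Targets with no active source: positions 3 8 9 11 stay [-emphatic].
[+RTR] positions on the surface: 13 14 17 18.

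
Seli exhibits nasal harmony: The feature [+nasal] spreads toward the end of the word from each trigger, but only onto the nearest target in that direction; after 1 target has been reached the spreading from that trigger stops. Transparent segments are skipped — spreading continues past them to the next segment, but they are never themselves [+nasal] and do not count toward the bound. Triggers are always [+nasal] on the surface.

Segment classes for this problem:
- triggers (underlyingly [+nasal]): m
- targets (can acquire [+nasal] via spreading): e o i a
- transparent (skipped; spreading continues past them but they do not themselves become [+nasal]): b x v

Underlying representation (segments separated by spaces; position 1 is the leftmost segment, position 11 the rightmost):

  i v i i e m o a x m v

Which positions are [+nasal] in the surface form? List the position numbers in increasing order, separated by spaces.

6 7 10

From /m/ at 6 rightward: 7 /o/ → [+nasal]; bound reached.
From /m/ at 10 rightward: 11 /v/ transparent; word edge.
Targets with no active source: positions 1 3 4 5 8 stay [-nasal].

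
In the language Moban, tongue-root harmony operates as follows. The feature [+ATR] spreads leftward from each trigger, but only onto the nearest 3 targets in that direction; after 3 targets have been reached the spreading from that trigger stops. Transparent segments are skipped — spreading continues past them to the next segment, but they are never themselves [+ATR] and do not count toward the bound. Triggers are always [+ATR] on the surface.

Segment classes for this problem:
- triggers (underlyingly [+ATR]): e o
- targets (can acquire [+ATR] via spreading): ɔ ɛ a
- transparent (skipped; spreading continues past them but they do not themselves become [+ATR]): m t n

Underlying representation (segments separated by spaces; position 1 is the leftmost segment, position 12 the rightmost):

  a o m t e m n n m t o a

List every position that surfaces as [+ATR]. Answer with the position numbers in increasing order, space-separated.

From /o/ at 2 leftward: 1 /a/ → [+ATR]; word edge.
From /e/ at 5 leftward: 4 /t/ transparent; 3 /m/ transparent; 2 /o/ is itself a trigger — this domain ends here.
From /o/ at 11 leftward: 10 /t/ transparent; 9 /m/ transparent; 8 /n/ transparent; 7 /n/ transparent; 6 /m/ transparent; 5 /e/ is itself a trigger — this domain ends here.
Target with no active source: position 12 stays [-ATR].

1 2 5 11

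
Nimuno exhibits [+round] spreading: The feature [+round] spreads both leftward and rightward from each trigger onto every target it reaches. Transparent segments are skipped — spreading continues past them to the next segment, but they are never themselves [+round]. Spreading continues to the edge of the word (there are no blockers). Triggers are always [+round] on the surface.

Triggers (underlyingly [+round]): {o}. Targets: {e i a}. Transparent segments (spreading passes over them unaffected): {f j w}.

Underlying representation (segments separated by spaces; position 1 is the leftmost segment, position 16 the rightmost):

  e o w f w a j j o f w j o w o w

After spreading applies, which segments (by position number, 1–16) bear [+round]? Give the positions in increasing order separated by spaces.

1 2 6 9 13 15

From /o/ at 2 rightward: 3 /w/ transparent; 4 /f/ transparent; 5 /w/ transparent; 6 /a/ → [+round]; 7 /j/ transparent; 8 /j/ transparent; 9 /o/ is itself a trigger — this domain ends here.
From /o/ at 2 leftward: 1 /e/ → [+round]; word edge.
From /o/ at 9 rightward: 10 /f/ transparent; 11 /w/ transparent; 12 /j/ transparent; 13 /o/ is itself a trigger — this domain ends here.
From /o/ at 9 leftward: 8 /j/ transparent; 7 /j/ transparent; 6 /a/ → [+round]; 5 /w/ transparent; 4 /f/ transparent; 3 /w/ transparent; 2 /o/ is itself a trigger — this domain ends here.
From /o/ at 13 rightward: 14 /w/ transparent; 15 /o/ is itself a trigger — this domain ends here.
From /o/ at 13 leftward: 12 /j/ transparent; 11 /w/ transparent; 10 /f/ transparent; 9 /o/ is itself a trigger — this domain ends here.
From /o/ at 15 rightward: 16 /w/ transparent; word edge.
From /o/ at 15 leftward: 14 /w/ transparent; 13 /o/ is itself a trigger — this domain ends here.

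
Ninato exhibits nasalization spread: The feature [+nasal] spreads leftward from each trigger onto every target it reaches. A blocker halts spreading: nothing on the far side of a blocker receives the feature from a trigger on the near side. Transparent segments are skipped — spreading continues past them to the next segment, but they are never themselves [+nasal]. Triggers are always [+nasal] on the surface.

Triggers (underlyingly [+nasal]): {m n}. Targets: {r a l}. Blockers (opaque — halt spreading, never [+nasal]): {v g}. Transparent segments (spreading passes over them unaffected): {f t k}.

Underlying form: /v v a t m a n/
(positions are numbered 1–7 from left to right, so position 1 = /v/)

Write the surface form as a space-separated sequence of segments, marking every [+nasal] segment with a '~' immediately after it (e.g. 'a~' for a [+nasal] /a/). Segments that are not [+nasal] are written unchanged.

v v a~ t m~ a~ n~

From /m/ at 5 leftward: 4 /t/ transparent; 3 /a/ → [+nasal]; 2 /v/ blocks.
From /n/ at 7 leftward: 6 /a/ → [+nasal]; 5 /m/ is itself a trigger — this domain ends here.
[+nasal] positions on the surface: 3 5 6 7.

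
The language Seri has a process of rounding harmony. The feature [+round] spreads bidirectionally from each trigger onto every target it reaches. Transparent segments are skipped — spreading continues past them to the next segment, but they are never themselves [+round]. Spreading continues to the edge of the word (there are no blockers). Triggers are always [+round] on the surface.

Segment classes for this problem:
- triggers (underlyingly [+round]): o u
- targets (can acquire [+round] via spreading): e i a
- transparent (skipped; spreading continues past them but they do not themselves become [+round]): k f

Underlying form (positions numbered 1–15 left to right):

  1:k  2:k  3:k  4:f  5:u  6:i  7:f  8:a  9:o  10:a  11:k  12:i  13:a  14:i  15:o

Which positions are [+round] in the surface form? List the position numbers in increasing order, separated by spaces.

5 6 8 9 10 12 13 14 15

From /u/ at 5 rightward: 6 /i/ → [+round]; 7 /f/ transparent; 8 /a/ → [+round]; 9 /o/ is itself a trigger — this domain ends here.
From /u/ at 5 leftward: 4 /f/ transparent; 3 /k/ transparent; 2 /k/ transparent; 1 /k/ transparent; word edge.
From /o/ at 9 rightward: 10 /a/ → [+round]; 11 /k/ transparent; 12 /i/ → [+round]; 13 /a/ → [+round]; 14 /i/ → [+round]; 15 /o/ is itself a trigger — this domain ends here.
From /o/ at 9 leftward: 8 /a/ → [+round]; 7 /f/ transparent; 6 /i/ → [+round]; 5 /u/ is itself a trigger — this domain ends here.
From /o/ at 15 rightward: word edge.
From /o/ at 15 leftward: 14 /i/ → [+round]; 13 /a/ → [+round]; 12 /i/ → [+round]; 11 /k/ transparent; 10 /a/ → [+round]; 9 /o/ is itself a trigger — this domain ends here.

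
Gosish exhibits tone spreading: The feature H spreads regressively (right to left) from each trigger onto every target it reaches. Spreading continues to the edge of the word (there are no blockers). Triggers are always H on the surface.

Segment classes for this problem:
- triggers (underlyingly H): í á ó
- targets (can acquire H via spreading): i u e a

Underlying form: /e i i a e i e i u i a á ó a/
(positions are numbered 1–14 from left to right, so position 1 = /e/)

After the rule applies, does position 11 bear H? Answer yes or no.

yes

From /á/ at 12 leftward: 11 /a/ → H; 10 /i/ → H; 9 /u/ → H; 8 /i/ → H; 7 /e/ → H; 6 /i/ → H; 5 /e/ → H; 4 /a/ → H; 3 /i/ → H; 2 /i/ → H; 1 /e/ → H; word edge.
From /ó/ at 13 leftward: 12 /á/ is itself a trigger — this domain ends here.
Target with no active source: position 14 stays [-high tone].
H positions on the surface: 1 2 3 4 5 6 7 8 9 10 11 12 13.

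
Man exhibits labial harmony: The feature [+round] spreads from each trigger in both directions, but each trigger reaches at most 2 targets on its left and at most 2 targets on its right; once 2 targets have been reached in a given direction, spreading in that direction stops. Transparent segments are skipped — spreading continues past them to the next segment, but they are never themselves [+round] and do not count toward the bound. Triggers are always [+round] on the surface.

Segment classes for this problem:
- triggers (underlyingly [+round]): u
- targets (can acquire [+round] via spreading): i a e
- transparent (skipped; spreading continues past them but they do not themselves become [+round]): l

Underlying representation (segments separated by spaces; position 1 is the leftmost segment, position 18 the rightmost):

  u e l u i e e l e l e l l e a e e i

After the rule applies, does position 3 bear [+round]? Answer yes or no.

From /u/ at 1 rightward: 2 /e/ → [+round]; 3 /l/ transparent; 4 /u/ is itself a trigger — this domain ends here.
From /u/ at 1 leftward: word edge.
From /u/ at 4 rightward: 5 /i/ → [+round]; 6 /e/ → [+round]; bound reached.
From /u/ at 4 leftward: 3 /l/ transparent; 2 /e/ → [+round]; 1 /u/ is itself a trigger — this domain ends here.
Targets with no active source: positions 7 9 11 14 15 16 17 18 stay [-round].
[+round] positions on the surface: 1 2 4 5 6.

no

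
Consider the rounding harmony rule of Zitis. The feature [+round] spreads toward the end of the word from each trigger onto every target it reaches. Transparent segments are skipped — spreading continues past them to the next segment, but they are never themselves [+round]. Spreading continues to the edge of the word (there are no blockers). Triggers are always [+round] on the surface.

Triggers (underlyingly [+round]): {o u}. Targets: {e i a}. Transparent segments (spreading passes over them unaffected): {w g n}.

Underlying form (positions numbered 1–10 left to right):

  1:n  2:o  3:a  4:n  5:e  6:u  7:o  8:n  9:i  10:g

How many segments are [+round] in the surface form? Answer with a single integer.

6

From /o/ at 2 rightward: 3 /a/ → [+round]; 4 /n/ transparent; 5 /e/ → [+round]; 6 /u/ is itself a trigger — this domain ends here.
From /u/ at 6 rightward: 7 /o/ is itself a trigger — this domain ends here.
From /o/ at 7 rightward: 8 /n/ transparent; 9 /i/ → [+round]; 10 /g/ transparent; word edge.
[+round] positions on the surface: 2 3 5 6 7 9.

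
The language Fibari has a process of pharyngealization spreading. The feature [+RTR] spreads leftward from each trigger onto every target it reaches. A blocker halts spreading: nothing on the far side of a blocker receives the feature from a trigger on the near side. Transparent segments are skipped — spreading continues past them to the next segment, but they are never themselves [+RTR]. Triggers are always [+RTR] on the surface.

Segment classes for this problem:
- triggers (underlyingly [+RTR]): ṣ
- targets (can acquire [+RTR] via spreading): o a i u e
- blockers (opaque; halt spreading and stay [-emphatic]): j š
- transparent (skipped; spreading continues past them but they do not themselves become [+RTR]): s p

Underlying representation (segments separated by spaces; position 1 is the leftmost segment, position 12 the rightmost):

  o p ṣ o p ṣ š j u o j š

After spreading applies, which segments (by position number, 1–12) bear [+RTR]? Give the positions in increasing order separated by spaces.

1 3 4 6

From /ṣ/ at 3 leftward: 2 /p/ transparent; 1 /o/ → [+RTR]; word edge.
From /ṣ/ at 6 leftward: 5 /p/ transparent; 4 /o/ → [+RTR]; 3 /ṣ/ is itself a trigger — this domain ends here.
Targets with no active source: positions 9 10 stay [-emphatic].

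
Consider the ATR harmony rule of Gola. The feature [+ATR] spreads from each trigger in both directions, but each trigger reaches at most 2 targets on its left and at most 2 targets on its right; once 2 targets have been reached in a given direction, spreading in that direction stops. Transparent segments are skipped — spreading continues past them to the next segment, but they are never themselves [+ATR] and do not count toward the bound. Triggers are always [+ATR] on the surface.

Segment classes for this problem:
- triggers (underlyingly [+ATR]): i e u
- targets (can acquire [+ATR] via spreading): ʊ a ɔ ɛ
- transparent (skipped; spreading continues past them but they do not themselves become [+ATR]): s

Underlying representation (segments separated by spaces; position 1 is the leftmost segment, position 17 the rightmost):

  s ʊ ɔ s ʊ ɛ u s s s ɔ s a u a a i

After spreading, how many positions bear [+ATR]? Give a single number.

From /u/ at 7 rightward: 8 /s/ transparent; 9 /s/ transparent; 10 /s/ transparent; 11 /ɔ/ → [+ATR]; 12 /s/ transparent; 13 /a/ → [+ATR]; bound reached.
From /u/ at 7 leftward: 6 /ɛ/ → [+ATR]; 5 /ʊ/ → [+ATR]; bound reached.
From /u/ at 14 rightward: 15 /a/ → [+ATR]; 16 /a/ → [+ATR]; bound reached.
From /u/ at 14 leftward: 13 /a/ → [+ATR]; 12 /s/ transparent; 11 /ɔ/ → [+ATR]; bound reached.
From /i/ at 17 rightward: word edge.
From /i/ at 17 leftward: 16 /a/ → [+ATR]; 15 /a/ → [+ATR]; bound reached.
Targets with no active source: positions 2 3 stay [-ATR].
[+ATR] positions on the surface: 5 6 7 11 13 14 15 16 17.

9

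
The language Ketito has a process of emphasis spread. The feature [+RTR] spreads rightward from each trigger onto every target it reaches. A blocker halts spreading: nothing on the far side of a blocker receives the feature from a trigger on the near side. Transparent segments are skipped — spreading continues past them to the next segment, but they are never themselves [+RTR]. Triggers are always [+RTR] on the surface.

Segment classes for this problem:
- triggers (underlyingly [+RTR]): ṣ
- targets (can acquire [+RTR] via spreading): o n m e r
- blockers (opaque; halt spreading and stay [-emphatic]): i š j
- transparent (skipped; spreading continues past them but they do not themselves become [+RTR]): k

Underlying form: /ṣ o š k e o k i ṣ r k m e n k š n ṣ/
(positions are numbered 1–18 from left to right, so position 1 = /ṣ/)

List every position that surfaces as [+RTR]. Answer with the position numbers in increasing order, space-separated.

1 2 9 10 12 13 14 18

From /ṣ/ at 1 rightward: 2 /o/ → [+RTR]; 3 /š/ blocks.
From /ṣ/ at 9 rightward: 10 /r/ → [+RTR]; 11 /k/ transparent; 12 /m/ → [+RTR]; 13 /e/ → [+RTR]; 14 /n/ → [+RTR]; 15 /k/ transparent; 16 /š/ blocks.
From /ṣ/ at 18 rightward: word edge.
Targets with no active source: positions 5 6 17 stay [-emphatic].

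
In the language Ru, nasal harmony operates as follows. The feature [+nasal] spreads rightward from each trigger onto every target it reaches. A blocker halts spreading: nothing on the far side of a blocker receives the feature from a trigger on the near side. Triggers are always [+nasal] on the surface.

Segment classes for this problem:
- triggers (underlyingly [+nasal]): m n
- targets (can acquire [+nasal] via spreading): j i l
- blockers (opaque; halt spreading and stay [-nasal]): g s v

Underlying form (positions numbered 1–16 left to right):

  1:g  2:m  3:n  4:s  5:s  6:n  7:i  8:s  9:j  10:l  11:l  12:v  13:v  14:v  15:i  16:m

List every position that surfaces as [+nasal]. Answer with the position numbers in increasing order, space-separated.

2 3 6 7 16

From /m/ at 2 rightward: 3 /n/ is itself a trigger — this domain ends here.
From /n/ at 3 rightward: 4 /s/ blocks.
From /n/ at 6 rightward: 7 /i/ → [+nasal]; 8 /s/ blocks.
From /m/ at 16 rightward: word edge.
Targets with no active source: positions 9 10 11 15 stay [-nasal].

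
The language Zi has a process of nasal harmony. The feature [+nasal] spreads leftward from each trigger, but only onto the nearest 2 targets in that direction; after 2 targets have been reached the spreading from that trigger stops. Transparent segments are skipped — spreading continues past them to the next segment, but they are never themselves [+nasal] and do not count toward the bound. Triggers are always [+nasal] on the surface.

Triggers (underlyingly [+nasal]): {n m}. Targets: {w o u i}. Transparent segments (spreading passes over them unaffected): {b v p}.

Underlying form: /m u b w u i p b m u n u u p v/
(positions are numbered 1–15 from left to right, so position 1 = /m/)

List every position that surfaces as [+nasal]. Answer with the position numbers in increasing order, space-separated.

From /m/ at 1 leftward: word edge.
From /m/ at 9 leftward: 8 /b/ transparent; 7 /p/ transparent; 6 /i/ → [+nasal]; 5 /u/ → [+nasal]; bound reached.
From /n/ at 11 leftward: 10 /u/ → [+nasal]; 9 /m/ is itself a trigger — this domain ends here.
Targets with no active source: positions 2 4 12 13 stay [-nasal].

1 5 6 9 10 11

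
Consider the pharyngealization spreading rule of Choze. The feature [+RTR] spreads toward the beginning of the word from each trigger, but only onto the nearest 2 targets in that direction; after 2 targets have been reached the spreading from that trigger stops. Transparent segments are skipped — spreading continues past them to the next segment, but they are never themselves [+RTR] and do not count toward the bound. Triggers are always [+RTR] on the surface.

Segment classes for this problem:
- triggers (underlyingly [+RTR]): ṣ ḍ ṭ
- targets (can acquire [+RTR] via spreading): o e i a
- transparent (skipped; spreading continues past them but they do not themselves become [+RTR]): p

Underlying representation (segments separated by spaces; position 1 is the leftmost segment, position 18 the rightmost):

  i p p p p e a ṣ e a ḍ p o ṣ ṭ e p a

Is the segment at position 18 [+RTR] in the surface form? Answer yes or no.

no

From /ṣ/ at 8 leftward: 7 /a/ → [+RTR]; 6 /e/ → [+RTR]; bound reached.
From /ḍ/ at 11 leftward: 10 /a/ → [+RTR]; 9 /e/ → [+RTR]; bound reached.
From /ṣ/ at 14 leftward: 13 /o/ → [+RTR]; 12 /p/ transparent; 11 /ḍ/ is itself a trigger — this domain ends here.
From /ṭ/ at 15 leftward: 14 /ṣ/ is itself a trigger — this domain ends here.
Targets with no active source: positions 1 16 18 stay [-emphatic].
[+RTR] positions on the surface: 6 7 8 9 10 11 13 14 15.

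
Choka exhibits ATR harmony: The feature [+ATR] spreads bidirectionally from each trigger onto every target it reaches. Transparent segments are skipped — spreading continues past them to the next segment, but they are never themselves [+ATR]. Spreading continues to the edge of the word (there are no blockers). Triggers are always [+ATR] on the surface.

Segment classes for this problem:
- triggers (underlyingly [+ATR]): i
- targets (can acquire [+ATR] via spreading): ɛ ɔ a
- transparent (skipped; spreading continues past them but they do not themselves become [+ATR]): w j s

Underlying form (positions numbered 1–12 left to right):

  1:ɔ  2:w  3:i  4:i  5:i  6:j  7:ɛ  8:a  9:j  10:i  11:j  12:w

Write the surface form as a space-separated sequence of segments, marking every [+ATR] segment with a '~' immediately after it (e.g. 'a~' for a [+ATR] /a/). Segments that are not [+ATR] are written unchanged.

ɔ~ w i~ i~ i~ j ɛ~ a~ j i~ j w

From /i/ at 3 rightward: 4 /i/ is itself a trigger — this domain ends here.
From /i/ at 3 leftward: 2 /w/ transparent; 1 /ɔ/ → [+ATR]; word edge.
From /i/ at 4 rightward: 5 /i/ is itself a trigger — this domain ends here.
From /i/ at 4 leftward: 3 /i/ is itself a trigger — this domain ends here.
From /i/ at 5 rightward: 6 /j/ transparent; 7 /ɛ/ → [+ATR]; 8 /a/ → [+ATR]; 9 /j/ transparent; 10 /i/ is itself a trigger — this domain ends here.
From /i/ at 5 leftward: 4 /i/ is itself a trigger — this domain ends here.
From /i/ at 10 rightward: 11 /j/ transparent; 12 /w/ transparent; word edge.
From /i/ at 10 leftward: 9 /j/ transparent; 8 /a/ → [+ATR]; 7 /ɛ/ → [+ATR]; 6 /j/ transparent; 5 /i/ is itself a trigger — this domain ends here.
[+ATR] positions on the surface: 1 3 4 5 7 8 10.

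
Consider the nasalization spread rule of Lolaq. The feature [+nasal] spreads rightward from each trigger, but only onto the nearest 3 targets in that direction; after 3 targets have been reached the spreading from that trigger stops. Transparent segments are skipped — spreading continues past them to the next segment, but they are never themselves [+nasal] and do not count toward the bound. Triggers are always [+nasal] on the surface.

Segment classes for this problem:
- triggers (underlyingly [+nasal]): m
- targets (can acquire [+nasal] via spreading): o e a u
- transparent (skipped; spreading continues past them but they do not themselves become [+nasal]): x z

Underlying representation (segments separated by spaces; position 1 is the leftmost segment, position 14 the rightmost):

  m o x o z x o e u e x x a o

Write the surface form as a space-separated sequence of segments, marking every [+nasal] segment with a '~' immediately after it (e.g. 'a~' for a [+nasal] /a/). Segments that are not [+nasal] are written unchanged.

m~ o~ x o~ z x o~ e u e x x a o

From /m/ at 1 rightward: 2 /o/ → [+nasal]; 3 /x/ transparent; 4 /o/ → [+nasal]; 5 /z/ transparent; 6 /x/ transparent; 7 /o/ → [+nasal]; bound reached.
Targets with no active source: positions 8 9 10 13 14 stay [-nasal].
[+nasal] positions on the surface: 1 2 4 7.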